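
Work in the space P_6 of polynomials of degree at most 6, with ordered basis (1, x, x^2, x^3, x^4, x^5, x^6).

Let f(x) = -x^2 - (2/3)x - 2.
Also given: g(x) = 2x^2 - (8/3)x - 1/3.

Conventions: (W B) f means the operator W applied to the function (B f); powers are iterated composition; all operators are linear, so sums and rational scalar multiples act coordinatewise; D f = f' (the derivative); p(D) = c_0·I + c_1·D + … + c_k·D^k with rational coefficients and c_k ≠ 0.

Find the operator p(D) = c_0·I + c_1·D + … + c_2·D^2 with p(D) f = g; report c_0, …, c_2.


D^0 f = -x^2 - (2/3)x - 2
D^1 f = -2x - 2/3
D^2 f = -2
matching coefficients of g against c_0 f + c_1 Df + … from the top degree down determines the c_i
solution: c_0 = -2, c_1 = 2, c_2 = 3/2

c_0 = -2, c_1 = 2, c_2 = 3/2


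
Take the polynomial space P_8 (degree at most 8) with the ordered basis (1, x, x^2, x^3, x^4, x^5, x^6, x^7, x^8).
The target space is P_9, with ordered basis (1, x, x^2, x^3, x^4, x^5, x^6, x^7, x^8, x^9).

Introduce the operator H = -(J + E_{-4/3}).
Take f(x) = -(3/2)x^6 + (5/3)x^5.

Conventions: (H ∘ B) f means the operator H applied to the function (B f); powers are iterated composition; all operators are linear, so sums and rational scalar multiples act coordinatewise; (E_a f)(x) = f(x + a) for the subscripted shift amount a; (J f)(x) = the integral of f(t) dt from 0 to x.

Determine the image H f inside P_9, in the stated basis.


J f = -(3/14)x^7 + (5/18)x^6
E_{-4/3} f = -(3/2)x^6 + (41/3)x^5 - (460/9)x^4 + (2720/27)x^3 - (8960/81)x^2 + (15616/243)x - 11264/729
(J + E_{-4/3}) f = -(3/14)x^7 - (11/9)x^6 + (41/3)x^5 - (460/9)x^4 + (2720/27)x^3 - (8960/81)x^2 + (15616/243)x - 11264/729
(-(J + E_{-4/3})) f = (3/14)x^7 + (11/9)x^6 - (41/3)x^5 + (460/9)x^4 - (2720/27)x^3 + (8960/81)x^2 - (15616/243)x + 11264/729

the image equals g(x) = (3/14)x^7 + (11/9)x^6 - (41/3)x^5 + (460/9)x^4 - (2720/27)x^3 + (8960/81)x^2 - (15616/243)x + 11264/729


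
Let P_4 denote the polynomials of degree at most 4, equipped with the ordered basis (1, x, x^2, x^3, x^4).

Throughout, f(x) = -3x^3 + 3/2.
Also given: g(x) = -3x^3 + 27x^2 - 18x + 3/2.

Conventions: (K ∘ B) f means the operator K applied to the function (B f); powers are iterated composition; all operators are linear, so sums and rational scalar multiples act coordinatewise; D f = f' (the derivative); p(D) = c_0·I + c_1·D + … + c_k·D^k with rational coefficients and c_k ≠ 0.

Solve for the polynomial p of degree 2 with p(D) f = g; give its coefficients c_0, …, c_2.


D^0 f = -3x^3 + 3/2
D^1 f = -9x^2
D^2 f = -18x
matching coefficients of g against c_0 f + c_1 Df + … from the top degree down determines the c_i
solution: c_0 = 1, c_1 = -3, c_2 = 1

c_0 = 1, c_1 = -3, c_2 = 1


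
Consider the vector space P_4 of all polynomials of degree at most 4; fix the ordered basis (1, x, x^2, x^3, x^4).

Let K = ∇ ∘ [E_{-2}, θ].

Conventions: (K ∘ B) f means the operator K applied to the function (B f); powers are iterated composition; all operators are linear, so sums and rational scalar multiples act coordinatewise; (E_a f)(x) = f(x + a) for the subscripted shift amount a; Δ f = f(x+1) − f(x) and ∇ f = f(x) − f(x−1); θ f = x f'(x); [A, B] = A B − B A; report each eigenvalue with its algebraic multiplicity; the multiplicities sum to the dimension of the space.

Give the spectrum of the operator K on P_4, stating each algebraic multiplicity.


λ = 0 (multiplicity 5)

image of 1: 0
image of x: 0
image of x^2: -4
image of x^3: -12x + 30
image of x^4: -24x^2 + 120x - 152
the matrix is upper triangular; its diagonal is (0, 0, 0, 0, 0)
for a triangular matrix the eigenvalues are the diagonal entries, with algebraic multiplicity their repetition count


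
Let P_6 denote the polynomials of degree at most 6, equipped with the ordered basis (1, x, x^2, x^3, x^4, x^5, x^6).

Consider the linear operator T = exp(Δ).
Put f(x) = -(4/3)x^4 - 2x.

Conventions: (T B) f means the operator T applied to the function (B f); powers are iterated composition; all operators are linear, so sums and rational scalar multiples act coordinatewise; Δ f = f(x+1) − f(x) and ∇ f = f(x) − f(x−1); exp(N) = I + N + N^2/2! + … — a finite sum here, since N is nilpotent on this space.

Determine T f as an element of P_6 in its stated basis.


g(x) = -(4/3)x^4 - (16/3)x^3 - 16x^2 - (86/3)x - 22

order-1 term: -(16/3)x^3 - 8x^2 - (16/3)x - 10/3
order-2 term: -8x^2 - 16x - 28/3
order-3 term: -(16/3)x - 8
order-4 term: -4/3
the series for exp(Δ) f terminates at order 4
exp(Δ) f = -(4/3)x^4 - (16/3)x^3 - 16x^2 - (86/3)x - 22


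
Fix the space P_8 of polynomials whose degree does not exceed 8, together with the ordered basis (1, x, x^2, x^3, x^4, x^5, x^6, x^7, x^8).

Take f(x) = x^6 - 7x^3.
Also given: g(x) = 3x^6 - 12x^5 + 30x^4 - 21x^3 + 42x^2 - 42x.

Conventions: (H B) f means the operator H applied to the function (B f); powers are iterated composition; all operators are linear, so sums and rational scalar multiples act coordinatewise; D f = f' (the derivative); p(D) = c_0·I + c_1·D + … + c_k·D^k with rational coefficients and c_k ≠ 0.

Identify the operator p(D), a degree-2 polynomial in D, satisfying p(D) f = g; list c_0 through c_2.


D^0 f = x^6 - 7x^3
D^1 f = 6x^5 - 21x^2
D^2 f = 30x^4 - 42x
matching coefficients of g against c_0 f + c_1 Df + … from the top degree down determines the c_i
solution: c_0 = 3, c_1 = -2, c_2 = 1

c_0 = 3, c_1 = -2, c_2 = 1


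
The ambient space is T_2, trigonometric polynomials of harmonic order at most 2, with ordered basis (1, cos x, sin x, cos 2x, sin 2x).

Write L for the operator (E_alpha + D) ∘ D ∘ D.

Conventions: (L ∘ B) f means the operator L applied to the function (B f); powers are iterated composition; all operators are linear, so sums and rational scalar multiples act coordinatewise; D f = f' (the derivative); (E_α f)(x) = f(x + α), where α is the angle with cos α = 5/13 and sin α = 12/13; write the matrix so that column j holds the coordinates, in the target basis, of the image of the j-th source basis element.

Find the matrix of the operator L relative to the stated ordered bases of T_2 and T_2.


image of 1: 0
image of cos x: -(5/13)cos x + (25/13)sin x
image of sin x: -(25/13)cos x - (5/13)sin x
image of cos 2x: (476/169)cos 2x + (1832/169)sin 2x
image of sin 2x: -(1832/169)cos 2x + (476/169)sin 2x
each image's coordinates form column j of the matrix

the matrix is [[0, 0, 0, 0, 0]; [0, -5/13, -25/13, 0, 0]; [0, 25/13, -5/13, 0, 0]; [0, 0, 0, 476/169, -1832/169]; [0, 0, 0, 1832/169, 476/169]] (rows listed top to bottom)


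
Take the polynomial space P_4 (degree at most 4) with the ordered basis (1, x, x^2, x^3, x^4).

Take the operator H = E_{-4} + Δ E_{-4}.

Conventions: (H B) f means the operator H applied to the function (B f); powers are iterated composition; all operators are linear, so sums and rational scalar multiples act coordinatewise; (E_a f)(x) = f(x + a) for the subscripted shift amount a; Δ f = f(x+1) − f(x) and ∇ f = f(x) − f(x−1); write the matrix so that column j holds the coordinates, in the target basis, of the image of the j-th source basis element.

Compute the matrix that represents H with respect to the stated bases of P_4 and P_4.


the matrix is [[1, -3, 9, -27, 81]; [0, 1, -6, 27, -108]; [0, 0, 1, -9, 54]; [0, 0, 0, 1, -12]; [0, 0, 0, 0, 1]] (rows listed top to bottom)

image of 1: 1
image of x: x - 3
image of x^2: x^2 - 6x + 9
image of x^3: x^3 - 9x^2 + 27x - 27
image of x^4: x^4 - 12x^3 + 54x^2 - 108x + 81
each image's coordinates form column j of the matrix


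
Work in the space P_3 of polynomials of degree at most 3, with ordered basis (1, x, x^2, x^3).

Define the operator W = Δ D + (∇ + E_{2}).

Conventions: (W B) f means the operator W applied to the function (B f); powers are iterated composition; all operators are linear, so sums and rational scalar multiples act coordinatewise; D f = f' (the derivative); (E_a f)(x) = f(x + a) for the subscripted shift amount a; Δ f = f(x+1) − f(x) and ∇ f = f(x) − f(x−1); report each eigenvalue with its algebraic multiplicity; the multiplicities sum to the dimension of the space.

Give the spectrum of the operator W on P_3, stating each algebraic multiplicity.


λ = 1 (multiplicity 4)

image of 1: 1
image of x: x + 3
image of x^2: x^2 + 6x + 5
image of x^3: x^3 + 9x^2 + 15x + 12
the matrix is upper triangular; its diagonal is (1, 1, 1, 1)
for a triangular matrix the eigenvalues are the diagonal entries, with algebraic multiplicity their repetition count


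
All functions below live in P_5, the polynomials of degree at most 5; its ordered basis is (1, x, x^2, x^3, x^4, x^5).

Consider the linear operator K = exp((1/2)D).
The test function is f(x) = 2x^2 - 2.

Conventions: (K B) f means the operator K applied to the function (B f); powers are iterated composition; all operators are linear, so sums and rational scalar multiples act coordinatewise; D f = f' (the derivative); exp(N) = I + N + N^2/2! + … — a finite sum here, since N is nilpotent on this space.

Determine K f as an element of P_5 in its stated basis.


order-1 term: 2x
order-2 term: 1/2
the series for exp((1/2)D) f terminates at order 2
exp((1/2)D) f = 2x^2 + 2x - 3/2

g(x) = 2x^2 + 2x - 3/2


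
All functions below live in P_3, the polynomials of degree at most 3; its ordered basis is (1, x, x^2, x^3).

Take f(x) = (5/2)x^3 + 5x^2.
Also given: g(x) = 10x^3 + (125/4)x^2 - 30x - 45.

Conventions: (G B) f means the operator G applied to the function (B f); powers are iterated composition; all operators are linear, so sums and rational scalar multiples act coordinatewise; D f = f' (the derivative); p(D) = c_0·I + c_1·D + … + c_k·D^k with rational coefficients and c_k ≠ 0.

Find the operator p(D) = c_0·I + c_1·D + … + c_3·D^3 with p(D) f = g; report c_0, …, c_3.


c_0 = 4, c_1 = 3/2, c_2 = -3, c_3 = -1

D^0 f = (5/2)x^3 + 5x^2
D^1 f = (15/2)x^2 + 10x
D^2 f = 15x + 10
D^3 f = 15
matching coefficients of g against c_0 f + c_1 Df + … from the top degree down determines the c_i
solution: c_0 = 4, c_1 = 3/2, c_2 = -3, c_3 = -1


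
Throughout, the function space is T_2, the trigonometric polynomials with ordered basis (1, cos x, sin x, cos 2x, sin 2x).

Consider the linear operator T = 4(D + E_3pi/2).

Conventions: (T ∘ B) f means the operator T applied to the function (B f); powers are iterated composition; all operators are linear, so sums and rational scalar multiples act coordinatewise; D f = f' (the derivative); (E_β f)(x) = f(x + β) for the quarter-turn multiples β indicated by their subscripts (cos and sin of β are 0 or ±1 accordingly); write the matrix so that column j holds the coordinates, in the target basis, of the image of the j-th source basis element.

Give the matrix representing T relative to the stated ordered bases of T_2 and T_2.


image of 1: 4
image of cos x: 0
image of sin x: 0
image of cos 2x: -4cos 2x - 8sin 2x
image of sin 2x: 8cos 2x - 4sin 2x
each image's coordinates form column j of the matrix

the matrix is [[4, 0, 0, 0, 0]; [0, 0, 0, 0, 0]; [0, 0, 0, 0, 0]; [0, 0, 0, -4, 8]; [0, 0, 0, -8, -4]] (rows listed top to bottom)


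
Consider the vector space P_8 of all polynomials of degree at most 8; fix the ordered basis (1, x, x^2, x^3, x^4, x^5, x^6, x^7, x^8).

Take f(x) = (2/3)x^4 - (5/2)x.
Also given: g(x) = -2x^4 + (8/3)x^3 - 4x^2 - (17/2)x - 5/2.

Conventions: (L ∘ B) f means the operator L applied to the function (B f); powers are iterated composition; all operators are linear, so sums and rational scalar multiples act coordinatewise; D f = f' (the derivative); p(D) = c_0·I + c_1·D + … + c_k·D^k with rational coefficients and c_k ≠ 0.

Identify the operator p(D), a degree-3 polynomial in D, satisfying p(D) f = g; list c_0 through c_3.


c_0 = -3, c_1 = 1, c_2 = -1/2, c_3 = -1

D^0 f = (2/3)x^4 - (5/2)x
D^1 f = (8/3)x^3 - 5/2
D^2 f = 8x^2
D^3 f = 16x
matching coefficients of g against c_0 f + c_1 Df + … from the top degree down determines the c_i
solution: c_0 = -3, c_1 = 1, c_2 = -1/2, c_3 = -1


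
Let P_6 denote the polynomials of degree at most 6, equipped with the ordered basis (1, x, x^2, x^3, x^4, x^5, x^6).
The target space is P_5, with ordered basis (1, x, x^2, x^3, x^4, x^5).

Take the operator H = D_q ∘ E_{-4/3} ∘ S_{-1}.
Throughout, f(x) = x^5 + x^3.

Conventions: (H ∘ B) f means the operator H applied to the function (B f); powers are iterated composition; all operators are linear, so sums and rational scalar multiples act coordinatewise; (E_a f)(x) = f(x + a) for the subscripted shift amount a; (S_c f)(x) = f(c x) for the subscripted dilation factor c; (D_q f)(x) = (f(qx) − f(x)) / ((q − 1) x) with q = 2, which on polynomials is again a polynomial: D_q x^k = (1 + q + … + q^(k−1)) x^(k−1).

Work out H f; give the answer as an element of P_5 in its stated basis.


the result is g(x) = -31x^4 + 100x^3 - (1183/9)x^2 + (748/9)x - 1712/81

S_{-1} f = -x^5 - x^3
E_{-4/3} S_{-1} f = -x^5 + (20/3)x^4 - (169/9)x^3 + (748/27)x^2 - (1712/81)x + 1600/243
D_q E_{-4/3} S_{-1} f = -31x^4 + 100x^3 - (1183/9)x^2 + (748/9)x - 1712/81


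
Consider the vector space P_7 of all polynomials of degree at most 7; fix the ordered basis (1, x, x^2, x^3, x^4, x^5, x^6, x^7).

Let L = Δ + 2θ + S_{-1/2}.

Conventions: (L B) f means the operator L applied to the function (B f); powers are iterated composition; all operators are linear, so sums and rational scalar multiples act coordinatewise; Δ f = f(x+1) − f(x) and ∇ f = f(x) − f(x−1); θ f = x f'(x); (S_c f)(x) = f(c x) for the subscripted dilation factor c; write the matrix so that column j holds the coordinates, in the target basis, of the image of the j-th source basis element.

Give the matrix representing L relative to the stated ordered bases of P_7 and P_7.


the matrix is [[1, 1, 1, 1, 1, 1, 1, 1]; [0, 3/2, 2, 3, 4, 5, 6, 7]; [0, 0, 17/4, 3, 6, 10, 15, 21]; [0, 0, 0, 47/8, 4, 10, 20, 35]; [0, 0, 0, 0, 129/16, 5, 15, 35]; [0, 0, 0, 0, 0, 319/32, 6, 21]; [0, 0, 0, 0, 0, 0, 769/64, 7]; [0, 0, 0, 0, 0, 0, 0, 1791/128]] (rows listed top to bottom)

image of 1: 1
image of x: (3/2)x + 1
image of x^2: (17/4)x^2 + 2x + 1
image of x^3: (47/8)x^3 + 3x^2 + 3x + 1
image of x^4: (129/16)x^4 + 4x^3 + 6x^2 + 4x + 1
image of x^5: (319/32)x^5 + 5x^4 + 10x^3 + 10x^2 + 5x + 1
image of x^6: (769/64)x^6 + 6x^5 + 15x^4 + 20x^3 + 15x^2 + 6x + 1
image of x^7: (1791/128)x^7 + 7x^6 + 21x^5 + 35x^4 + 35x^3 + 21x^2 + 7x + 1
each image's coordinates form column j of the matrix


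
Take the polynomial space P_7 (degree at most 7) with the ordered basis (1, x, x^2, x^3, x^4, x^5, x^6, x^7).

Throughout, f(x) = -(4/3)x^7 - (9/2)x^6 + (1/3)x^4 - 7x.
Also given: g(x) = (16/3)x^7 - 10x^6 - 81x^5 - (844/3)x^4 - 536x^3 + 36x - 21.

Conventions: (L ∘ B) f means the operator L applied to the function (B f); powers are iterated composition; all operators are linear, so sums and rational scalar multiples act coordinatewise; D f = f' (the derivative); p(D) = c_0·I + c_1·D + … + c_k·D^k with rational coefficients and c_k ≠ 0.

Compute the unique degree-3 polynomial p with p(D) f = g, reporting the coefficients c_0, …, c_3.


D^0 f = -(4/3)x^7 - (9/2)x^6 + (1/3)x^4 - 7x
D^1 f = -(28/3)x^6 - 27x^5 + (4/3)x^3 - 7
D^2 f = -56x^5 - 135x^4 + 4x^2
D^3 f = -280x^4 - 540x^3 + 8x
matching coefficients of g against c_0 f + c_1 Df + … from the top degree down determines the c_i
solution: c_0 = -4, c_1 = 3, c_2 = 0, c_3 = 1

c_0 = -4, c_1 = 3, c_2 = 0, c_3 = 1


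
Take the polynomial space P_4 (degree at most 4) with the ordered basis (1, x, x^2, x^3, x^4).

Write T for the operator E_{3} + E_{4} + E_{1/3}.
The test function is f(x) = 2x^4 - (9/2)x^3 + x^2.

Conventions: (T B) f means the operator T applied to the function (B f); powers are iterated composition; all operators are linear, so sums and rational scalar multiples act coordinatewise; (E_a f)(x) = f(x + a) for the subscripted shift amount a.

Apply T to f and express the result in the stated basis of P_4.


E_{3} f = 2x^4 + (39/2)x^3 + (137/2)x^2 + (201/2)x + 99/2
E_{4} f = 2x^4 + (55/2)x^3 + 139x^2 + 304x + 240
E_{1/3} f = 2x^4 - (11/6)x^3 - (13/6)x^2 - (29/54)x - 5/162
(E_{3} + E_{4} + E_{1/3}) f = 6x^4 + (271/6)x^3 + (616/3)x^2 + (10907/27)x + 23447/81

the image equals g(x) = 6x^4 + (271/6)x^3 + (616/3)x^2 + (10907/27)x + 23447/81


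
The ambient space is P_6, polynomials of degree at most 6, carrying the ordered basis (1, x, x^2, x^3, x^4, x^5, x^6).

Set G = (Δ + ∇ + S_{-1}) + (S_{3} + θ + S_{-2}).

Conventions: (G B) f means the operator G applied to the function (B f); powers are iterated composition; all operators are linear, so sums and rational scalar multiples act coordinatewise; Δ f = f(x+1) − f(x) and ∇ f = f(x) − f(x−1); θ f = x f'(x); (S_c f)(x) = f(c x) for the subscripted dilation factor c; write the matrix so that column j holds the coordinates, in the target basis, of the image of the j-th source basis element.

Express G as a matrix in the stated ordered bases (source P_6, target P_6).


the matrix is [[3, 2, 0, 2, 0, 2, 0]; [0, 1, 4, 0, 8, 0, 12]; [0, 0, 16, 6, 0, 20, 0]; [0, 0, 0, 21, 8, 0, 40]; [0, 0, 0, 0, 102, 10, 0]; [0, 0, 0, 0, 0, 215, 12]; [0, 0, 0, 0, 0, 0, 800]] (rows listed top to bottom)

image of 1: 3
image of x: x + 2
image of x^2: 16x^2 + 4x
image of x^3: 21x^3 + 6x^2 + 2
image of x^4: 102x^4 + 8x^3 + 8x
image of x^5: 215x^5 + 10x^4 + 20x^2 + 2
image of x^6: 800x^6 + 12x^5 + 40x^3 + 12x
each image's coordinates form column j of the matrix


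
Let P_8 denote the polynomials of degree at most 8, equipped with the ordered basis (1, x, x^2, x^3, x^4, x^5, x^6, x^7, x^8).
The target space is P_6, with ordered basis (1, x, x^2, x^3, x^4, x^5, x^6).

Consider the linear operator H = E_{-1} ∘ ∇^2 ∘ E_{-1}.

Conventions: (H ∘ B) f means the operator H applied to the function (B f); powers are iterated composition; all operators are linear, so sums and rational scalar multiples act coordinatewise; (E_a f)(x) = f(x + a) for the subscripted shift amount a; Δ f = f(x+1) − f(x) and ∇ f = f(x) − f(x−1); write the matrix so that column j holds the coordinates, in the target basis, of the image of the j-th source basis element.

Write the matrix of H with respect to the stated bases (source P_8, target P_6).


image of 1: 0
image of x: 0
image of x^2: 2
image of x^3: 6x - 18
image of x^4: 12x^2 - 72x + 110
image of x^5: 20x^3 - 180x^2 + 550x - 570
image of x^6: 30x^4 - 360x^3 + 1650x^2 - 3420x + 2702
image of x^7: 42x^5 - 630x^4 + 3850x^3 - 11970x^2 + 18914x - 12138
image of x^8: 56x^6 - 1008x^5 + 7700x^4 - 31920x^3 + 75656x^2 - 97104x + 52670
each image's coordinates form column j of the matrix

the matrix is [[0, 0, 2, -18, 110, -570, 2702, -12138, 52670]; [0, 0, 0, 6, -72, 550, -3420, 18914, -97104]; [0, 0, 0, 0, 12, -180, 1650, -11970, 75656]; [0, 0, 0, 0, 0, 20, -360, 3850, -31920]; [0, 0, 0, 0, 0, 0, 30, -630, 7700]; [0, 0, 0, 0, 0, 0, 0, 42, -1008]; [0, 0, 0, 0, 0, 0, 0, 0, 56]] (rows listed top to bottom)


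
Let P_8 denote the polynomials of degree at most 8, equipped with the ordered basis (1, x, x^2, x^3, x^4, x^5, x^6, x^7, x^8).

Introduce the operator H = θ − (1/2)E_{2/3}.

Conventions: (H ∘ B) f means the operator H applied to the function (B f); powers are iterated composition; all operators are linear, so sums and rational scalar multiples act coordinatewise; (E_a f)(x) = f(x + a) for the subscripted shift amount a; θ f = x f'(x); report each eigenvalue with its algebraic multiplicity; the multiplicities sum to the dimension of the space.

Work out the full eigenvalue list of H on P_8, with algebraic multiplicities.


image of 1: -1/2
image of x: (1/2)x - 1/3
image of x^2: (3/2)x^2 - (2/3)x - 2/9
image of x^3: (5/2)x^3 - x^2 - (2/3)x - 4/27
image of x^4: (7/2)x^4 - (4/3)x^3 - (4/3)x^2 - (16/27)x - 8/81
image of x^5: (9/2)x^5 - (5/3)x^4 - (20/9)x^3 - (40/27)x^2 - (40/81)x - 16/243
image of x^6: (11/2)x^6 - 2x^5 - (10/3)x^4 - (80/27)x^3 - (40/27)x^2 - (32/81)x - 32/729
image of x^7: (13/2)x^7 - (7/3)x^6 - (14/3)x^5 - (140/27)x^4 - (280/81)x^3 - (112/81)x^2 - (224/729)x - 64/2187
image of x^8: (15/2)x^8 - (8/3)x^7 - (56/9)x^6 - (224/27)x^5 - (560/81)x^4 - (896/243)x^3 - (896/729)x^2 - (512/2187)x - 128/6561
the matrix is upper triangular; its diagonal is (-1/2, 1/2, 3/2, 5/2, 7/2, 9/2, 11/2, 13/2, 15/2)
for a triangular matrix the eigenvalues are the diagonal entries, with algebraic multiplicity their repetition count

λ = -1/2 (multiplicity 1), λ = 1/2 (multiplicity 1), λ = 3/2 (multiplicity 1), λ = 5/2 (multiplicity 1), λ = 7/2 (multiplicity 1), λ = 9/2 (multiplicity 1), λ = 11/2 (multiplicity 1), λ = 13/2 (multiplicity 1), λ = 15/2 (multiplicity 1)


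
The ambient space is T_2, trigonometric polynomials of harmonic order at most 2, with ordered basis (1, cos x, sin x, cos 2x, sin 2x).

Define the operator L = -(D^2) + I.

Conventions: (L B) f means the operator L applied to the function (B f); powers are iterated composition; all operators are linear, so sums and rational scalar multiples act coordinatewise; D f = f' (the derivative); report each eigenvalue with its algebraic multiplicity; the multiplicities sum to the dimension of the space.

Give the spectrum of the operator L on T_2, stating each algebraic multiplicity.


λ = 1 (multiplicity 1), λ = 2 (multiplicity 2), λ = 5 (multiplicity 2)

image of 1: 1
image of cos x: 2cos x
image of sin x: 2sin x
image of cos 2x: 5cos 2x
image of sin 2x: 5sin 2x
the matrix is diagonal; its diagonal is (1, 2, 2, 5, 5)
for a triangular matrix the eigenvalues are the diagonal entries, with algebraic multiplicity their repetition count


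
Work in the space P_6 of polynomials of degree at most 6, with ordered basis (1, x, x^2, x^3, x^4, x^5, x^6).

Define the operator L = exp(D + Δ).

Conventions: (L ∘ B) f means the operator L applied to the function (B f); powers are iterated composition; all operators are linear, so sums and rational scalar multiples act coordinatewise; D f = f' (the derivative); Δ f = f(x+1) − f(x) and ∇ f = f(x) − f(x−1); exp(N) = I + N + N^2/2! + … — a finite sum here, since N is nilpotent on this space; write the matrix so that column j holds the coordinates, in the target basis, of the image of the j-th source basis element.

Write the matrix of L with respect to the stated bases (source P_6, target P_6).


the matrix is [[1, 2, 5, 15, 52, 203, 877]; [0, 1, 4, 15, 60, 260, 1218]; [0, 0, 1, 6, 30, 150, 780]; [0, 0, 0, 1, 8, 50, 300]; [0, 0, 0, 0, 1, 10, 75]; [0, 0, 0, 0, 0, 1, 12]; [0, 0, 0, 0, 0, 0, 1]] (rows listed top to bottom)

image of 1: 1
image of x: x + 2
image of x^2: x^2 + 4x + 5
image of x^3: x^3 + 6x^2 + 15x + 15
image of x^4: x^4 + 8x^3 + 30x^2 + 60x + 52
image of x^5: x^5 + 10x^4 + 50x^3 + 150x^2 + 260x + 203
image of x^6: x^6 + 12x^5 + 75x^4 + 300x^3 + 780x^2 + 1218x + 877
each image's coordinates form column j of the matrix


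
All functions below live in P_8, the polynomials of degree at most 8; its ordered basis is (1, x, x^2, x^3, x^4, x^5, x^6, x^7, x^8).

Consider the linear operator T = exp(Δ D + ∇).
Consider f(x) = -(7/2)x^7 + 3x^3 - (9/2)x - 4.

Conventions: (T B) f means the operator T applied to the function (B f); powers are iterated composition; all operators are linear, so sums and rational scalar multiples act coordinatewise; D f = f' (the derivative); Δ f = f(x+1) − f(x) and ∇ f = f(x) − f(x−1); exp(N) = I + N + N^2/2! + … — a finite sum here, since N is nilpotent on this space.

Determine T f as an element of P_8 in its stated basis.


order-1 term: -(49/2)x^6 - (147/2)x^5 - 490x^4 - (735/2)x^3 - 432x^2 - (227/2)x - 41/2
order-2 term: -(147/2)x^5 - (735/2)x^4 - (4655/2)x^3 - (8085/2)x^2 - (11791/2)x - 4049/2
order-3 term: -(245/2)x^4 - 735x^3 - (8085/2)x^2 - 7350x - 13861/2
order-4 term: -(245/2)x^3 - 735x^2 - (6125/2)x - 3675
order-5 term: -(147/2)x^2 - (735/2)x - 1715/2
order-6 term: -(49/2)x - 147/2
order-7 term: -7/2
the series for exp(Δ D + ∇) f terminates at order 7
exp(Δ D + ∇) f = -(7/2)x^7 - (49/2)x^6 - 147x^5 - 980x^4 - (7099/2)x^3 - (18651/2)x^2 - 16818x - 13589

the result is g(x) = -(7/2)x^7 - (49/2)x^6 - 147x^5 - 980x^4 - (7099/2)x^3 - (18651/2)x^2 - 16818x - 13589


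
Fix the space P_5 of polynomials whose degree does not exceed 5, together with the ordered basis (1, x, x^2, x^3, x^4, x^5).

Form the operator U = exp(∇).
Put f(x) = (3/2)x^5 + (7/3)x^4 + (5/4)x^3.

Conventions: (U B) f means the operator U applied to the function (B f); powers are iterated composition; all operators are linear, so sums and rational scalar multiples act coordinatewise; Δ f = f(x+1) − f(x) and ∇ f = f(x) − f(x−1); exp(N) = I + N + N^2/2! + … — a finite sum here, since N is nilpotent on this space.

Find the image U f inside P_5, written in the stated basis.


the result is g(x) = (3/2)x^5 + (59/6)x^4 + (127/12)x^3 - (45/4)x^2 - (11/6)x + 49/12

order-1 term: (15/2)x^4 - (17/3)x^3 + (19/4)x^2 - (23/12)x + 5/12
order-2 term: 15x^3 - 31x^2 + (113/4)x - 119/12
order-3 term: 15x^2 - (107/3)x + 99/4
order-4 term: (15/2)x - 38/3
order-5 term: 3/2
the series for exp(∇) f terminates at order 5
exp(∇) f = (3/2)x^5 + (59/6)x^4 + (127/12)x^3 - (45/4)x^2 - (11/6)x + 49/12


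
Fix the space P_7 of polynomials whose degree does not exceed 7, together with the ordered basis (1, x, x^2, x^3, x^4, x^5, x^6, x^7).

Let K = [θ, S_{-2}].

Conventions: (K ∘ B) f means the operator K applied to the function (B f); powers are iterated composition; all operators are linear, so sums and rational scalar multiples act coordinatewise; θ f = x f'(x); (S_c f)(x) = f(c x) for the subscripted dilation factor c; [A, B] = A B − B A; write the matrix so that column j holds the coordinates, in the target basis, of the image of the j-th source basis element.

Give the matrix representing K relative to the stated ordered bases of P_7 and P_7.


the matrix is [[0, 0, 0, 0, 0, 0, 0, 0]; [0, 0, 0, 0, 0, 0, 0, 0]; [0, 0, 0, 0, 0, 0, 0, 0]; [0, 0, 0, 0, 0, 0, 0, 0]; [0, 0, 0, 0, 0, 0, 0, 0]; [0, 0, 0, 0, 0, 0, 0, 0]; [0, 0, 0, 0, 0, 0, 0, 0]; [0, 0, 0, 0, 0, 0, 0, 0]] (rows listed top to bottom)

image of 1: 0
image of x: 0
image of x^2: 0
image of x^3: 0
image of x^4: 0
image of x^5: 0
image of x^6: 0
image of x^7: 0
each image's coordinates form column j of the matrix


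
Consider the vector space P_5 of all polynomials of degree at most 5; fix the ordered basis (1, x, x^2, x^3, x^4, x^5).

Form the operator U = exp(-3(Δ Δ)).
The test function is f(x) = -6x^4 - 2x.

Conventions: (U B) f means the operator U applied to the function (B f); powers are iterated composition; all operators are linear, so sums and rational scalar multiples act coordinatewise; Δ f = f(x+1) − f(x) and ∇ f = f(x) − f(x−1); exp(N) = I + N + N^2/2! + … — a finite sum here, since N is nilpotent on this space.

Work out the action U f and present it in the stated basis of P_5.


the image equals g(x) = -6x^4 + 216x^2 + 430x - 396

order-1 term: 216x^2 + 432x + 252
order-2 term: -648
the series for exp(-3(Δ Δ)) f terminates at order 2
exp(-3(Δ Δ)) f = -6x^4 + 216x^2 + 430x - 396


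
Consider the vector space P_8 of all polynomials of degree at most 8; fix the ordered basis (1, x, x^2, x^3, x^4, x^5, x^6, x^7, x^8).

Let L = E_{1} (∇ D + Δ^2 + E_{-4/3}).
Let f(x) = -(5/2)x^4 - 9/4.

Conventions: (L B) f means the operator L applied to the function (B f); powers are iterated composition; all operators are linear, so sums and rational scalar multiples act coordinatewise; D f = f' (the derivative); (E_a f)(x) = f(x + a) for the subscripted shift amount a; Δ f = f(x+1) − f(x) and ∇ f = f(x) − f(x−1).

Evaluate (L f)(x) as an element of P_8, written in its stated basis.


the image equals g(x) = -(5/2)x^4 + (10/3)x^3 - (185/3)x^2 - (4040/27)x - 44479/324

D f = -10x^3
∇ D f = -30x^2 + 30x - 10
Δ f = -10x^3 - 15x^2 - 10x - 5/2
Δ Δ f = -30x^2 - 60x - 35
E_{-4/3} f = -(5/2)x^4 + (40/3)x^3 - (80/3)x^2 + (640/27)x - 3289/324
(∇ D + Δ^2 + E_{-4/3}) f = -(5/2)x^4 + (40/3)x^3 - (260/3)x^2 - (170/27)x - 17869/324
E_{1} (∇ D + Δ^2 + E_{-4/3}) f = -(5/2)x^4 + (10/3)x^3 - (185/3)x^2 - (4040/27)x - 44479/324


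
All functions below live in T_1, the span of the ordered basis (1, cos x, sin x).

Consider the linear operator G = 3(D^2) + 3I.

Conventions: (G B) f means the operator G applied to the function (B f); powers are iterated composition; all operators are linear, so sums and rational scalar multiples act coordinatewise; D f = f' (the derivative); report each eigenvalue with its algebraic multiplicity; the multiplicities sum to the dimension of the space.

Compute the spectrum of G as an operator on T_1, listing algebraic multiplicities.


λ = 0 (multiplicity 2), λ = 3 (multiplicity 1)

image of 1: 3
image of cos x: 0
image of sin x: 0
the matrix is diagonal; its diagonal is (3, 0, 0)
for a triangular matrix the eigenvalues are the diagonal entries, with algebraic multiplicity their repetition count


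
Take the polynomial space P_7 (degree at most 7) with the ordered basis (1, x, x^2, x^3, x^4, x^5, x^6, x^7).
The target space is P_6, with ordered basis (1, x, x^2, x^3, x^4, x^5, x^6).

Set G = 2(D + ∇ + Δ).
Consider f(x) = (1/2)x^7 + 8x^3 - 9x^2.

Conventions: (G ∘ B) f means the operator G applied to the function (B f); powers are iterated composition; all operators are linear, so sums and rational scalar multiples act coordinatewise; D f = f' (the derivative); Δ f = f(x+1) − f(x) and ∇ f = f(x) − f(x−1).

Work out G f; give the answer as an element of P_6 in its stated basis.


D f = (7/2)x^6 + 24x^2 - 18x
∇ f = (7/2)x^6 - (21/2)x^5 + (35/2)x^4 - (35/2)x^3 + (69/2)x^2 - (91/2)x + 35/2
Δ f = (7/2)x^6 + (21/2)x^5 + (35/2)x^4 + (35/2)x^3 + (69/2)x^2 + (19/2)x - 1/2
(D + ∇ + Δ) f = (21/2)x^6 + 35x^4 + 93x^2 - 54x + 17
(2(D + ∇ + Δ)) f = 21x^6 + 70x^4 + 186x^2 - 108x + 34

g(x) = 21x^6 + 70x^4 + 186x^2 - 108x + 34


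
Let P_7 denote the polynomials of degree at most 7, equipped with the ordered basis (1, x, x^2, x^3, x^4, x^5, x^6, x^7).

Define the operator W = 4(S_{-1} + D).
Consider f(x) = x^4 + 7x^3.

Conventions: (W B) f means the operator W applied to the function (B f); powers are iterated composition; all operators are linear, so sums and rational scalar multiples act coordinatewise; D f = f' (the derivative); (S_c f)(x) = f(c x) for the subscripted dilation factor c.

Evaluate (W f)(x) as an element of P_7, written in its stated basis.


S_{-1} f = x^4 - 7x^3
D f = 4x^3 + 21x^2
(S_{-1} + D) f = x^4 - 3x^3 + 21x^2
(4(S_{-1} + D)) f = 4x^4 - 12x^3 + 84x^2

g(x) = 4x^4 - 12x^3 + 84x^2


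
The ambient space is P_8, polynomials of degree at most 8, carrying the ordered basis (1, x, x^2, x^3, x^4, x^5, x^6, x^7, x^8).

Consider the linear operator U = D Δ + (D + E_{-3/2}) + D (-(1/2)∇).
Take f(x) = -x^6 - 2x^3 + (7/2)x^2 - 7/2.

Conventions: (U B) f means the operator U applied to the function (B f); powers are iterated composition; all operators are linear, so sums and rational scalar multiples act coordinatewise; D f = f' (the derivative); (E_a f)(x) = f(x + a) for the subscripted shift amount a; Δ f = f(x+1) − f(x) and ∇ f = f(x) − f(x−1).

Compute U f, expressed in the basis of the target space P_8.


Δ f = -6x^5 - 15x^4 - 20x^3 - 21x^2 - 5x + 1/2
D Δ f = -30x^4 - 60x^3 - 60x^2 - 42x - 5
D f = -6x^5 - 6x^2 + 7x
E_{-3/2} f = -x^6 + 9x^5 - (135/4)x^4 + (131/2)x^3 - (1015/16)x^2 + (345/16)x - 17/64
(D + E_{-3/2}) f = -x^6 + 3x^5 - (135/4)x^4 + (131/2)x^3 - (1111/16)x^2 + (457/16)x - 17/64
∇ f = -6x^5 + 15x^4 - 20x^3 + 9x^2 + 7x - 9/2
(-(1/2)∇) f = 3x^5 - (15/2)x^4 + 10x^3 - (9/2)x^2 - (7/2)x + 9/4
D (-(1/2)∇) f = 15x^4 - 30x^3 + 30x^2 - 9x - 7/2
(D Δ + (D + E_{-3/2}) + D (-(1/2)∇)) f = -x^6 + 3x^5 - (195/4)x^4 - (49/2)x^3 - (1591/16)x^2 - (359/16)x - 561/64

g(x) = -x^6 + 3x^5 - (195/4)x^4 - (49/2)x^3 - (1591/16)x^2 - (359/16)x - 561/64


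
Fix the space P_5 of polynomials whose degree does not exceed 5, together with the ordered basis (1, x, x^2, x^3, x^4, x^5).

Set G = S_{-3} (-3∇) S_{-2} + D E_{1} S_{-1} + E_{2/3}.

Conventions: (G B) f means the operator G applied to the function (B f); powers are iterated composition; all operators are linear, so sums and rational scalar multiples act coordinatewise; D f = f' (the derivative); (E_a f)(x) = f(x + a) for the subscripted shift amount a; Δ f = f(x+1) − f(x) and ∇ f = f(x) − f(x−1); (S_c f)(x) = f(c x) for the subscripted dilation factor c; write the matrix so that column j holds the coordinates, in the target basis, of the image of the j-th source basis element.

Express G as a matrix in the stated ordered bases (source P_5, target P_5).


the matrix is [[1, 17/3, 130/9, 575/27, 4228/81, 22145/243]; [0, 1, 226/3, 634/3, 15908/27, 115100/81]; [0, 0, 1, 647, 7820/3, 232550/27]; [0, 0, 0, 1, 15572/3, 233140/9]; [0, 0, 0, 0, 1, 116635/3]; [0, 0, 0, 0, 0, 1]] (rows listed top to bottom)

image of 1: 1
image of x: x + 17/3
image of x^2: x^2 + (226/3)x + 130/9
image of x^3: x^3 + 647x^2 + (634/3)x + 575/27
image of x^4: x^4 + (15572/3)x^3 + (7820/3)x^2 + (15908/27)x + 4228/81
image of x^5: x^5 + (116635/3)x^4 + (233140/9)x^3 + (232550/27)x^2 + (115100/81)x + 22145/243
each image's coordinates form column j of the matrix


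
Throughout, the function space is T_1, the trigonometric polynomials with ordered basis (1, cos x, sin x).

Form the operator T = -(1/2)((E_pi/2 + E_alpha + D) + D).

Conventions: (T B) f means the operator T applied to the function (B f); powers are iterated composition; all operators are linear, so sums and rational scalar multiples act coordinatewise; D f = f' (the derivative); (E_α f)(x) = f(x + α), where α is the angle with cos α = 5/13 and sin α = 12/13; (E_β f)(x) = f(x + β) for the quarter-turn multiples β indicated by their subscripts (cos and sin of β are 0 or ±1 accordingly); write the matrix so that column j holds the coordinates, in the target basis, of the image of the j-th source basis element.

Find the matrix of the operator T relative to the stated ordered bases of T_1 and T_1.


the matrix is [[-1, 0, 0]; [0, -5/26, -51/26]; [0, 51/26, -5/26]] (rows listed top to bottom)

image of 1: -1
image of cos x: -(5/26)cos x + (51/26)sin x
image of sin x: -(51/26)cos x - (5/26)sin x
each image's coordinates form column j of the matrix


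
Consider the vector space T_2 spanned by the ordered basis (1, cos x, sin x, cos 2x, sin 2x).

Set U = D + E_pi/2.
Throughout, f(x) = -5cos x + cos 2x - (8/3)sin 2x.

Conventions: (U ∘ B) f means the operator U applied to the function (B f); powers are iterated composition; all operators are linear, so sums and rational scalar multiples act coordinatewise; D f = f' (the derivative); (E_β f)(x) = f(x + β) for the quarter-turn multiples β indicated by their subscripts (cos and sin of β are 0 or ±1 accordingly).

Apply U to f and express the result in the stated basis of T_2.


the result is g(x) = 10sin x - (19/3)cos 2x + (2/3)sin 2x

D f = 5sin x - (16/3)cos 2x - 2sin 2x
E_pi/2 f = 5sin x - cos 2x + (8/3)sin 2x
(D + E_pi/2) f = 10sin x - (19/3)cos 2x + (2/3)sin 2x


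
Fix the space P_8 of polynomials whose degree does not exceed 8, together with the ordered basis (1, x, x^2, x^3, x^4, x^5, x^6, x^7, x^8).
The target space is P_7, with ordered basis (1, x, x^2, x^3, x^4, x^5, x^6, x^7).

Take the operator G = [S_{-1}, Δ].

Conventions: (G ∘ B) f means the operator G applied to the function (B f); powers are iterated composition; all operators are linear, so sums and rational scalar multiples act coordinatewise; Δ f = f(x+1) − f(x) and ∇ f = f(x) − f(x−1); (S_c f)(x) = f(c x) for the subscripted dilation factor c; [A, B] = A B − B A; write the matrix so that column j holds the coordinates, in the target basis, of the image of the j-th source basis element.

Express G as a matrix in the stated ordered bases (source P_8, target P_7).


image of 1: 0
image of x: 2
image of x^2: -4x
image of x^3: 6x^2 + 2
image of x^4: -8x^3 - 8x
image of x^5: 10x^4 + 20x^2 + 2
image of x^6: -12x^5 - 40x^3 - 12x
image of x^7: 14x^6 + 70x^4 + 42x^2 + 2
image of x^8: -16x^7 - 112x^5 - 112x^3 - 16x
each image's coordinates form column j of the matrix

the matrix is [[0, 2, 0, 2, 0, 2, 0, 2, 0]; [0, 0, -4, 0, -8, 0, -12, 0, -16]; [0, 0, 0, 6, 0, 20, 0, 42, 0]; [0, 0, 0, 0, -8, 0, -40, 0, -112]; [0, 0, 0, 0, 0, 10, 0, 70, 0]; [0, 0, 0, 0, 0, 0, -12, 0, -112]; [0, 0, 0, 0, 0, 0, 0, 14, 0]; [0, 0, 0, 0, 0, 0, 0, 0, -16]] (rows listed top to bottom)


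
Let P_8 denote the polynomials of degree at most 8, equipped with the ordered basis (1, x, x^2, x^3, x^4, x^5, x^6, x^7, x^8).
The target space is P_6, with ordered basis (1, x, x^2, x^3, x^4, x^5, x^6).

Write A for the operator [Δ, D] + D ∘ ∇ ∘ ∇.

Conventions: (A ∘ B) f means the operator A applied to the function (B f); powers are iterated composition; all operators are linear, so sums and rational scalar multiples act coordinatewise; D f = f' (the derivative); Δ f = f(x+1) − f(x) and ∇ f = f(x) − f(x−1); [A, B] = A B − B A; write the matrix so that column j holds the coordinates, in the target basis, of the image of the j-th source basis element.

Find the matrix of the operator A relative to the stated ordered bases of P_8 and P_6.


the matrix is [[0, 0, 0, 6, -24, 70, -180, 434, -1008]; [0, 0, 0, 0, 24, -120, 420, -1260, 3472]; [0, 0, 0, 0, 0, 60, -360, 1470, -5040]; [0, 0, 0, 0, 0, 0, 120, -840, 3920]; [0, 0, 0, 0, 0, 0, 0, 210, -1680]; [0, 0, 0, 0, 0, 0, 0, 0, 336]; [0, 0, 0, 0, 0, 0, 0, 0, 0]] (rows listed top to bottom)

image of 1: 0
image of x: 0
image of x^2: 0
image of x^3: 6
image of x^4: 24x - 24
image of x^5: 60x^2 - 120x + 70
image of x^6: 120x^3 - 360x^2 + 420x - 180
image of x^7: 210x^4 - 840x^3 + 1470x^2 - 1260x + 434
image of x^8: 336x^5 - 1680x^4 + 3920x^3 - 5040x^2 + 3472x - 1008
each image's coordinates form column j of the matrix


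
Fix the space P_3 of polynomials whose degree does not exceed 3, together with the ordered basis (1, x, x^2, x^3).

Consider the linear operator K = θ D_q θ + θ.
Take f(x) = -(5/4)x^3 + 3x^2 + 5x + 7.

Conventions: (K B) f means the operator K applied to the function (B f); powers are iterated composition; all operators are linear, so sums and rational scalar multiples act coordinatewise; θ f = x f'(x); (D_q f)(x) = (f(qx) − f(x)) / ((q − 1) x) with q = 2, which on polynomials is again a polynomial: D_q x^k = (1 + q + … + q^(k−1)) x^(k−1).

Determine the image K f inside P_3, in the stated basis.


θ f = -(15/4)x^3 + 6x^2 + 5x
D_q θ f = -(105/4)x^2 + 18x + 5
θ D_q θ f = -(105/2)x^2 + 18x
θ f = -(15/4)x^3 + 6x^2 + 5x
(θ D_q θ + θ) f = -(15/4)x^3 - (93/2)x^2 + 23x

g(x) = -(15/4)x^3 - (93/2)x^2 + 23x


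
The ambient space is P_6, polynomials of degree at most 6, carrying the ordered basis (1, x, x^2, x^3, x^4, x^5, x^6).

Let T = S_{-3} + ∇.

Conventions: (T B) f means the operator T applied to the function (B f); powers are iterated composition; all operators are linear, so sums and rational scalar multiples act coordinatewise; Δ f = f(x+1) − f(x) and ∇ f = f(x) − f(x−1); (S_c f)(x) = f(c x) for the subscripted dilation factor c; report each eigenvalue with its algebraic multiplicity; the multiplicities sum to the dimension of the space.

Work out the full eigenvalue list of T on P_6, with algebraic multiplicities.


λ = -243 (multiplicity 1), λ = -27 (multiplicity 1), λ = -3 (multiplicity 1), λ = 1 (multiplicity 1), λ = 9 (multiplicity 1), λ = 81 (multiplicity 1), λ = 729 (multiplicity 1)

image of 1: 1
image of x: -3x + 1
image of x^2: 9x^2 + 2x - 1
image of x^3: -27x^3 + 3x^2 - 3x + 1
image of x^4: 81x^4 + 4x^3 - 6x^2 + 4x - 1
image of x^5: -243x^5 + 5x^4 - 10x^3 + 10x^2 - 5x + 1
image of x^6: 729x^6 + 6x^5 - 15x^4 + 20x^3 - 15x^2 + 6x - 1
the matrix is upper triangular; its diagonal is (1, -3, 9, -27, 81, -243, 729)
for a triangular matrix the eigenvalues are the diagonal entries, with algebraic multiplicity their repetition count


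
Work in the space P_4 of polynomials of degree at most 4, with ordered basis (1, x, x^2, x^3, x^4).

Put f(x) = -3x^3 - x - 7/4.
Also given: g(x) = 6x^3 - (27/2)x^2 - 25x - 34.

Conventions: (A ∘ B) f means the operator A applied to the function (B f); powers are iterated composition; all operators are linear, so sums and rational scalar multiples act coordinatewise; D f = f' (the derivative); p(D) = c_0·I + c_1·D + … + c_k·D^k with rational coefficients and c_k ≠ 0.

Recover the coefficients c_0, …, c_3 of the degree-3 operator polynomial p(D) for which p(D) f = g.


D^0 f = -3x^3 - x - 7/4
D^1 f = -9x^2 - 1
D^2 f = -18x
D^3 f = -18
matching coefficients of g against c_0 f + c_1 Df + … from the top degree down determines the c_i
solution: c_0 = -2, c_1 = 3/2, c_2 = 3/2, c_3 = 2

c_0 = -2, c_1 = 3/2, c_2 = 3/2, c_3 = 2
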